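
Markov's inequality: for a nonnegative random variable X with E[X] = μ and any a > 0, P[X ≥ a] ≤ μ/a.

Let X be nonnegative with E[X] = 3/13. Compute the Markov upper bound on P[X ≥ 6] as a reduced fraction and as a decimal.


μ = E[X] = 3/13, a = 6.
Markov: P[X ≥ 6] ≤ μ/a = (3/13)/6 = 1/26.
Numerically: ≈ 0.038.
(Since a = 6 > μ = 0.231, the bound 1/26 is < 1 and informative.)

P[X ≥ 6] ≤ 1/26 ≈ 0.038.


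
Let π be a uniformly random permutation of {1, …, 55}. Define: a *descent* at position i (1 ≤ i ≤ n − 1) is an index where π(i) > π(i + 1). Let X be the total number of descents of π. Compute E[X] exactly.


Write X = Σ X_I over i = 1, …, 54, with X_I the indicator of one descent.
There are 54 indicators.
For each fixed i, the pair (π(i), π(i+1)) is a uniformly random ordered pair of distinct values from {1, …, 55}; by symmetry P[π(i) > π(i+1)] = 1/2.
By linearity: E[X] = 54 · (1/2) = (55 − 1) · (1/2) = 27 ≈ 27.0000.

E[X] = 27 = 27.0000.


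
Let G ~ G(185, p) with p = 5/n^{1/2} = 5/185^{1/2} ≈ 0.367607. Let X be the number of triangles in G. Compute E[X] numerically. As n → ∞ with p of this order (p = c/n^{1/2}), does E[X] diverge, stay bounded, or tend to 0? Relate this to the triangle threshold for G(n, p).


Number of potential triangles: C(185, 3) = 1038220.
Each occurs with probability p³ ≈ (0.367607)³ ≈ 4.96766637e-02.
By linearity: E[X] = C(185, 3)·p³ ≈ 1038220 · 4.96766637e-02 ≈ 51575.305740.
Since α = 1/2 < 1, p = c/n^{1/2} ≫ 1/n is above the triangle threshold p ~ 1/n. Asymptotically E[X] ~ (c³/6)·n^{3(1−α)} = (5³/6)·n^{1.5} → ∞; triangles are abundant w.h.p.

E[X] ≈ 51575.305740; in regime p = Θ(1/n^{1/2}) E[X] diverges (above the triangle threshold p ~ 1/n).


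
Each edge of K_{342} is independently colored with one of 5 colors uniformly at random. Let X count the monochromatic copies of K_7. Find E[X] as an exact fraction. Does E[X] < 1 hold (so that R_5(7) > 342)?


E[X] = C(342, 7) · 5^{1 − 21} = 102073837467888 · 5^{−20} = 102073837467888/95367431640625.
As a reduced fraction: E[X] = 102073837467888/95367431640625 ≈ 1.0703.
Is E[X] < 1? NO.
Since E[X] ≥ 1, the first-moment bound is inconclusive at n = 342; it does NOT by itself certify R_5(7) > 342.

E[X] = 102073837467888/95367431640625 ≈ 1.0703; E[X] ≥ 1; first-moment method inconclusive here.


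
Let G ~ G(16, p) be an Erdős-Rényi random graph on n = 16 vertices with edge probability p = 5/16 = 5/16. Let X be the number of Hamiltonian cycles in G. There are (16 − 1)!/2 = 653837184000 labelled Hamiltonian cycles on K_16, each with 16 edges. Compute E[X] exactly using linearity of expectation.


K_16 has (16 − 1)!/2 = 653837184000 labelled Hamiltonian cycles.
For each such Hamiltonian cycle H, let X_H = 1 if all 16 edges of H are present in G. Then P[X_H = 1] = p^{16} = (5/16)^{16} = 152587890625/18446744073709551616.
Summing the indicators: E[X] = Σ_H E[X_H] = 653837184000 · p^{16} = 653837184000 · 152587890625/18446744073709551616 = 97429332733154296875/18014398509481984.
Numerically: E[X] ≈ 5408.41.

E[X] = 653837184000 · (5/16)^{16} = 97429332733154296875/18014398509481984 ≈ 5408.41.


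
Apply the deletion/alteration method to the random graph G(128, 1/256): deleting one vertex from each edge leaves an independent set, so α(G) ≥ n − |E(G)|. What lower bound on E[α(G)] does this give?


E[|E(G)|] = C(128, 2)·p = 8128 · (1/256) = 127/4.
E[α(G)] ≥ n − E[|E(G)|] = 128 − 127/4 = 385/4.
Numerically: ≈ 96.2500.
(This is only a lower bound; the true E[α(G)] may be larger.)

E[α(G)] ≥ 385/4 ≈ 96.2500.


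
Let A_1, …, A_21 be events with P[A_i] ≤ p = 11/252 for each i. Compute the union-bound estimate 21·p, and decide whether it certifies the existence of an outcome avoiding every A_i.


Union bound: P[∪_{i=1}^{21} A_i] ≤ Σ_i P[A_i] ≤ 21·p = 21·(11/252) = 11/12.
Numerically: 11/12 ≈ 0.9167.
Is 11/12 < 1? YES.
Since P[∪ A_i] ≤ 11/12 < 1, the complement has P[∩ A_i^c] ≥ 1 − 11/12 = 1/12 > 0, so some outcome avoids every A_i.

21·p = 11/12 ≈ 0.9167; existence CERTIFIED by the union bound.


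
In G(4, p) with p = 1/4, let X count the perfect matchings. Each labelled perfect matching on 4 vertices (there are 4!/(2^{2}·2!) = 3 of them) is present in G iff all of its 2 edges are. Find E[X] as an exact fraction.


K_4 has 4!/(2^{2}·2!) = 3 labelled perfect matchings.
For each such perfect matching H, let X_H = 1 if all 2 edges of H are present in G. Then P[X_H = 1] = p^{2} = (1/4)^{2} = 1/16.
By linearity of expectation: E[X] = Σ_H E[X_H] = 3 · p^{2} = 3 · 1/16 = 3/16.
Numerically: E[X] ≈ 0.1875.

E[X] = 3 · (1/4)^{2} = 3/16 ≈ 0.1875.


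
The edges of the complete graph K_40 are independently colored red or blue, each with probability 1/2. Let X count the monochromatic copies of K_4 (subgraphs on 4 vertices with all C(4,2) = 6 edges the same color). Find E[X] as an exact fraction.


Let X = Σ_S X_S over the C(40, 4) = 91390 subsets S of size 4, where X_S = 1 if the K_4 on S is monochromatic.
For a fixed S, the K_4 on S has C(4, 2) = 6 edges. P[all 6 edges red] = (1/2)^6, and likewise for blue, so P[monochromatic] = 2·(1/2)^6 = 2^{1 − 6} = 1/32.
Summing: E[X] = C(40, 4) · 2^{1 − 6} = 91390 · 1/32 = 45695/16.
Numerically: E[X] ≈ 2855.9375.

E[X] = C(40,4)·2^(1−C(4,2)) = 45695/16 ≈ 2855.9375.


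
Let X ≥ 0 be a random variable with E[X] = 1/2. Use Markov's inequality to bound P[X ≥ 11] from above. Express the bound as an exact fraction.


μ = E[X] = 1/2, a = 11.
Markov: P[X ≥ 11] ≤ μ/a = (1/2)/11 = 1/22.
Numerically: ≈ 0.045455.
(Since a = 11 > μ = 0.500000, the bound 1/22 is < 1 and informative.)

P[X ≥ 11] ≤ 1/22 ≈ 0.045455.


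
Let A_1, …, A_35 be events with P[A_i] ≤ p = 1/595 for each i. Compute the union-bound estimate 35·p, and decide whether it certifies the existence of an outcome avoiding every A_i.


Union bound: P[∪_{i=1}^{35} A_i] ≤ Σ_i P[A_i] ≤ 35·p = 35·(1/595) = 1/17.
Numerically: 1/17 ≈ 0.0588.
Is 1/17 < 1? YES.
Since P[∪ A_i] ≤ 1/17 < 1, the complement has P[∩ A_i^c] ≥ 1 − 1/17 = 16/17 > 0, so some outcome avoids every A_i.

35·p = 1/17 ≈ 0.0588; existence CERTIFIED by the union bound.


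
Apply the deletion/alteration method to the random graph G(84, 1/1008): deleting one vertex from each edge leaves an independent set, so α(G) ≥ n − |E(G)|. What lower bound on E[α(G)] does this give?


E[|E(G)|] = C(84, 2)·p = 3486 · (1/1008) = 83/24.
E[α(G)] ≥ n − E[|E(G)|] = 84 − 83/24 = 1933/24.
Numerically: ≈ 80.542.
(This is only a lower bound; the true E[α(G)] may be larger.)

E[α(G)] ≥ 1933/24 ≈ 80.542.


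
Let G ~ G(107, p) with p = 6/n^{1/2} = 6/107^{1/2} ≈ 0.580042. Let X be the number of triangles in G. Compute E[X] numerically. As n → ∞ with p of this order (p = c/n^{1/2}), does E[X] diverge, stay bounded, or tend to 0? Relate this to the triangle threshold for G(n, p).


Number of potential triangles: C(107, 3) = 198485.
Each occurs with probability p³ ≈ (0.580042)³ ≈ 1.95154282e-01.
By linearity: E[X] = C(107, 3)·p³ ≈ 198485 · 1.95154282e-01 ≈ 38735.197643.
Since α = 1/2 < 1, p = c/n^{1/2} ≫ 1/n is above the triangle threshold p ~ 1/n. Asymptotically E[X] ~ (c³/6)·n^{3(1−α)} = (6³/6)·n^{1.5} → ∞; triangles are abundant w.h.p.

E[X] ≈ 38735.197643; in regime p = Θ(1/n^{1/2}) E[X] diverges (above the triangle threshold p ~ 1/n).


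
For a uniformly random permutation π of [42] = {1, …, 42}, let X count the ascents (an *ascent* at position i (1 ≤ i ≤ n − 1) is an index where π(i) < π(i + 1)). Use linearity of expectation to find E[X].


Write X = Σ X_I over i = 1, …, 41, with X_I the indicator of one ascent.
There are 41 indicators.
For each fixed i, the pair (π(i), π(i+1)) is a uniformly random ordered pair of distinct values from {1, …, 42}; by symmetry P[π(i) < π(i+1)] = 1/2.
By linearity: E[X] = 41 · (1/2) = (42 − 1) · (1/2) = 41/2 ≈ 20.50000.

E[X] = 41/2 = 20.50000.


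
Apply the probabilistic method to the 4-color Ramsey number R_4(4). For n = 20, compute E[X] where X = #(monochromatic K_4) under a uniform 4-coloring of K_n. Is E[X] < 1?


E[X] = C(20, 4) · 4^{1 − 6} = 4845 · 4^{−5} = 4845/1024.
As a reduced fraction: E[X] = 4845/1024 ≈ 4.731.
Is E[X] < 1? NO.
Since E[X] ≥ 1, the first-moment bound is inconclusive at n = 20; it does NOT by itself certify R_4(4) > 20.

E[X] = 4845/1024 ≈ 4.731; E[X] ≥ 1; first-moment method inconclusive here.


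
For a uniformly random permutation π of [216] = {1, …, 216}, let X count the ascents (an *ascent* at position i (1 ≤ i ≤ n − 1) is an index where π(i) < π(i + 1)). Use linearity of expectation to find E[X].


Write X = Σ X_I over i = 1, …, 215, with X_I the indicator of one ascent.
There are 215 indicators.
For each fixed i, the pair (π(i), π(i+1)) is a uniformly random ordered pair of distinct values from {1, …, 216}; by symmetry P[π(i) < π(i+1)] = 1/2.
By linearity: E[X] = 215 · (1/2) = (216 − 1) · (1/2) = 215/2 ≈ 107.5000.

E[X] = 215/2 = 107.5000.


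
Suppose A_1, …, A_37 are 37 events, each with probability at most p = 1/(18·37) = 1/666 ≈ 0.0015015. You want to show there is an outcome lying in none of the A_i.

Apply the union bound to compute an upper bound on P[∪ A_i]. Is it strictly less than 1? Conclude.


Union bound: P[∪_{i=1}^{37} A_i] ≤ Σ_i P[A_i] ≤ 37·p = 37·(1/666) = 1/18.
Numerically: 1/18 ≈ 0.0555556.
Is 1/18 < 1? YES.
Since P[∪ A_i] ≤ 1/18 < 1, the complement has P[∩ A_i^c] ≥ 1 − 1/18 = 17/18 > 0, so some outcome avoids every A_i.

37·p = 1/18 ≈ 0.0555556; existence CERTIFIED by the union bound.


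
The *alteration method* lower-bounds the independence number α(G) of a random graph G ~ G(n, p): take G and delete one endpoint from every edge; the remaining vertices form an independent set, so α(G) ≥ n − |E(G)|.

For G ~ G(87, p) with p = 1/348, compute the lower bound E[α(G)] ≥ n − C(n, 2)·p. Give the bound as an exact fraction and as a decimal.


E[|E(G)|] = C(87, 2)·p = 3741 · (1/348) = 43/4.
E[α(G)] ≥ n − E[|E(G)|] = 87 − 43/4 = 305/4.
Numerically: ≈ 76.2500.
(This is only a lower bound; the true E[α(G)] may be larger.)

E[α(G)] ≥ 305/4 ≈ 76.2500.


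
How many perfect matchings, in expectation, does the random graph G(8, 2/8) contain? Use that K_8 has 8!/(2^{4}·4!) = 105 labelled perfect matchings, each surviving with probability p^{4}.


K_8 has 8!/(2^{4}·4!) = 105 labelled perfect matchings.
For each such perfect matching H, let X_H = 1 if all 4 edges of H are present in G. Then P[X_H = 1] = p^{4} = (1/4)^{4} = 1/256.
Summing the indicators: E[X] = Σ_H E[X_H] = 105 · p^{4} = 105 · 1/256 = 105/256.
Numerically: E[X] ≈ 0.410156.

E[X] = 105 · (1/4)^{4} = 105/256 ≈ 0.410156.


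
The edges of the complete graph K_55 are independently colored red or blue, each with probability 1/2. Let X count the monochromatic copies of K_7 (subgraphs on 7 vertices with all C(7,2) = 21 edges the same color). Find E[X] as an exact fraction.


Let X = Σ_S X_S over the C(55, 7) = 202927725 subsets S of size 7, where X_S = 1 if the K_7 on S is monochromatic.
For a fixed S, the K_7 on S has C(7, 2) = 21 edges. P[all 21 edges red] = (1/2)^21, and likewise for blue, so P[monochromatic] = 2·(1/2)^21 = 2^{1 − 21} = 1/1048576.
By linearity: E[X] = C(55, 7) · 2^{1 − 21} = 202927725 · 1/1048576 = 202927725/1048576.
Numerically: E[X] ≈ 193.526959.

E[X] = C(55,7)·2^(1−C(7,2)) = 202927725/1048576 ≈ 193.526959.


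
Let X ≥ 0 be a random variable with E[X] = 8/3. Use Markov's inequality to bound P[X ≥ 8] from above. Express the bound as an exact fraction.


μ = E[X] = 8/3, a = 8.
Markov: P[X ≥ 8] ≤ μ/a = (8/3)/8 = 1/3.
Numerically: ≈ 0.3333.
(Since a = 8 > μ = 2.6667, the bound 1/3 is < 1 and informative.)

P[X ≥ 8] ≤ 1/3 ≈ 0.3333.


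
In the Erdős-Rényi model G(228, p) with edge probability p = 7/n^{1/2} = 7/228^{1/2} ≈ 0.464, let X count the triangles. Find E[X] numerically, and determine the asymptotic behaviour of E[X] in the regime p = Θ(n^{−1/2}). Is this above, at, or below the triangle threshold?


Number of potential triangles: C(228, 3) = 1949476.
Each occurs with probability p³ ≈ (0.464)³ ≈ 9.96304e-02.
By linearity: E[X] = C(228, 3)·p³ ≈ 1949476 · 9.96304e-02 ≈ 194227.063.
Since α = 1/2 < 1, p = c/n^{1/2} ≫ 1/n is above the triangle threshold p ~ 1/n. Asymptotically E[X] ~ (c³/6)·n^{3(1−α)} = (7³/6)·n^{1.5} → ∞; triangles are abundant w.h.p.

E[X] ≈ 194227.063; in regime p = Θ(1/n^{1/2}) E[X] diverges (above the triangle threshold p ~ 1/n).


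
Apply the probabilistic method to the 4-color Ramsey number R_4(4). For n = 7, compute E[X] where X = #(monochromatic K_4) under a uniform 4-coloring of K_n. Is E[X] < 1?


E[X] = C(7, 4) · 4^{1 − 6} = 35 · 4^{−5} = 35/1024.
As a reduced fraction: E[X] = 35/1024 ≈ 0.0342.
Is E[X] < 1? YES.
Since E[X] < 1, there exists a 4-coloring of K_{7} with no monochromatic K_4; hence R_4(4) > 7.

E[X] = 35/1024 ≈ 0.0342; E[X] < 1, so R_4(4) > 7.


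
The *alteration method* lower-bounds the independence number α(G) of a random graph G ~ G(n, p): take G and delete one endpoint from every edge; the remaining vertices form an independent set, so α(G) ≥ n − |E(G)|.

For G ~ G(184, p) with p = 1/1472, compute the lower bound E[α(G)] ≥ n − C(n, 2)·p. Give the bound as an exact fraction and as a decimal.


E[|E(G)|] = C(184, 2)·p = 16836 · (1/1472) = 183/16.
E[α(G)] ≥ n − E[|E(G)|] = 184 − 183/16 = 2761/16.
Numerically: ≈ 172.562500.
(This is only a lower bound; the true E[α(G)] may be larger.)

E[α(G)] ≥ 2761/16 ≈ 172.562500.


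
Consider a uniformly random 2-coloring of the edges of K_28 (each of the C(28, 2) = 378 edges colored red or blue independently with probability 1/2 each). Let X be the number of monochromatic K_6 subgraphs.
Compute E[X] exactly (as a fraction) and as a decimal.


Let X = Σ_S X_S over the C(28, 6) = 376740 subsets S of size 6, where X_S = 1 if the K_6 on S is monochromatic.
For a fixed S, the K_6 on S has C(6, 2) = 15 edges. P[all 15 edges red] = (1/2)^15, and likewise for blue, so P[monochromatic] = 2·(1/2)^15 = 2^{1 − 15} = 1/16384.
By linearity of expectation: E[X] = C(28, 6) · 2^{1 − 15} = 376740 · 1/16384 = 94185/4096.
Numerically: E[X] ≈ 22.994.

E[X] = C(28,6)·2^(1−C(6,2)) = 94185/4096 ≈ 22.994.


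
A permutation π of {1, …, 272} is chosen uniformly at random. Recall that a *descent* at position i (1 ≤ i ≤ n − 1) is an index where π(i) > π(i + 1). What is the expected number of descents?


Write X = Σ X_I over i = 1, …, 271, with X_I the indicator of one descent.
There are 271 indicators.
For each fixed i, the pair (π(i), π(i+1)) is a uniformly random ordered pair of distinct values from {1, …, 272}; by symmetry P[π(i) > π(i+1)] = 1/2.
By linearity: E[X] = 271 · (1/2) = (272 − 1) · (1/2) = 271/2 ≈ 135.50000.

E[X] = 271/2 = 135.50000.


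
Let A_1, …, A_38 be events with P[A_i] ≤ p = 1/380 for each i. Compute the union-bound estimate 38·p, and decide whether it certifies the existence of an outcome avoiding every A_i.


Union bound: P[∪_{i=1}^{38} A_i] ≤ Σ_i P[A_i] ≤ 38·p = 38·(1/380) = 1/10.
Numerically: 1/10 ≈ 0.1000.
Is 1/10 < 1? YES.
Since P[∪ A_i] ≤ 1/10 < 1, the complement has P[∩ A_i^c] ≥ 1 − 1/10 = 9/10 > 0, so some outcome avoids every A_i.

38·p = 1/10 ≈ 0.1000; existence CERTIFIED by the union bound.


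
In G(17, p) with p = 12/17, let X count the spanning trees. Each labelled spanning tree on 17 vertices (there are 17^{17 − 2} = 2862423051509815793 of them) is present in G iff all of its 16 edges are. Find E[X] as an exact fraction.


K_17 has 17^{17 − 2} = 2862423051509815793 labelled spanning trees.
For each such spanning tree H, let X_H = 1 if all 16 edges of H are present in G. Then P[X_H = 1] = p^{16} = (12/17)^{16} = 184884258895036416/48661191875666868481.
By linearity of expectation: E[X] = Σ_H E[X_H] = 2862423051509815793 · p^{16} = 2862423051509815793 · 184884258895036416/48661191875666868481 = 184884258895036416/17.
Numerically: E[X] ≈ 1.0876e+16.

E[X] = 2862423051509815793 · (12/17)^{16} = 184884258895036416/17 ≈ 1.0876e+16.


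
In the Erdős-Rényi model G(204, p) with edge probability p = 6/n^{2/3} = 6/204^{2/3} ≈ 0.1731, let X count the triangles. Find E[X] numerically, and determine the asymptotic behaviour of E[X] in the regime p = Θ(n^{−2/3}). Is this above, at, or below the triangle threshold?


Number of potential triangles: C(204, 3) = 1394204.
Each occurs with probability p³ ≈ (0.1731)³ ≈ 5.190311e-03.
By linearity: E[X] = C(204, 3)·p³ ≈ 1394204 · 5.190311e-03 ≈ 7236.3529.
Since α = 2/3 < 1, p = c/n^{2/3} ≫ 1/n is above the triangle threshold p ~ 1/n. Asymptotically E[X] ~ (c³/6)·n^{3(1−α)} = (6³/6)·n^{1} → ∞; triangles are abundant w.h.p.

E[X] ≈ 7236.3529; in regime p = Θ(1/n^{2/3}) E[X] diverges (above the triangle threshold p ~ 1/n).


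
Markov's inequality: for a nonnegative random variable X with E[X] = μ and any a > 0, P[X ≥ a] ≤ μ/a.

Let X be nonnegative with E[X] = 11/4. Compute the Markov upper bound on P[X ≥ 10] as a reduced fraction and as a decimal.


μ = E[X] = 11/4, a = 10.
Markov: P[X ≥ 10] ≤ μ/a = (11/4)/10 = 11/40.
Numerically: ≈ 0.275.
(Since a = 10 > μ = 2.750, the bound 11/40 is < 1 and informative.)

P[X ≥ 10] ≤ 11/40 ≈ 0.275.


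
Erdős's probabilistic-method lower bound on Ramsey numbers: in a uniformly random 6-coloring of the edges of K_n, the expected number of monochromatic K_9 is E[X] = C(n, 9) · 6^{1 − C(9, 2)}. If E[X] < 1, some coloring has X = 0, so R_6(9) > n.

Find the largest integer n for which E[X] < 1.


We need C(n, 9) · 6^{1 − 36} < 1, i.e. C(n, 9) < 6^{36 − 1} = 1719070799748422591028658176.
Check values of n near the boundary:
  n = 4405: C(4405, 9) = 1706862792900636302463627150; 1706862792900636302463627150 < 1719070799748422591028658176? YES
  n = 4406: C(4406, 9) = 1710356485221788389505285700; 1710356485221788389505285700 < 1719070799748422591028658176? YES
  n = 4407: C(4407, 9) = 1713856532599459170657070050; 1713856532599459170657070050 < 1719070799748422591028658176? YES
  n = 4408: C(4408, 9) = 1717362945146264156457459600; 1717362945146264156457459600 < 1719070799748422591028658176? YES
  n = 4409: C(4409, 9) = 1720875732988608787686577131; 1720875732988608787686577131 < 1719070799748422591028658176? NO
  n = 4410: C(4410, 9) = 1724394906266704102180823710; 1724394906266704102180823710 < 1719070799748422591028658176? NO
  n = 4411: C(4411, 9) = 1727920475134582415883601405; 1727920475134582415883601405 < 1719070799748422591028658176? NO
The largest n with C(n, 9) < 1719070799748422591028658176 is n = 4408 (where E[X] = 35778394690547169926197075/35813974994758803979763712 ≈ 0.999007). Hence R_6(9) > 4408, i.e. R_6(9) ≥ 4409.

Largest n = 4408; hence R_6(9) > 4408.


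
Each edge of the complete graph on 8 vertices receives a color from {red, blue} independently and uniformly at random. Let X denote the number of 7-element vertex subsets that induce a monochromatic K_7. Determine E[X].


Let X = Σ_S X_S over the C(8, 7) = 8 subsets S of size 7, where X_S = 1 if the K_7 on S is monochromatic.
For a fixed S, the K_7 on S has C(7, 2) = 21 edges. P[all 21 edges red] = (1/2)^21, and likewise for blue, so P[monochromatic] = 2·(1/2)^21 = 2^{1 − 21} = 1/1048576.
By linearity: E[X] = C(8, 7) · 2^{1 − 21} = 8 · 1/1048576 = 1/131072.
Numerically: E[X] ≈ 0.000.

E[X] = C(8,7)·2^(1−C(7,2)) = 1/131072 ≈ 0.000.


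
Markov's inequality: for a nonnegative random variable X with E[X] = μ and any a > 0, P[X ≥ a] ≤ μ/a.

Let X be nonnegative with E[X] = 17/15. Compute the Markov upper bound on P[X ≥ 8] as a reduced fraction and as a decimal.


μ = E[X] = 17/15, a = 8.
Markov: P[X ≥ 8] ≤ μ/a = (17/15)/8 = 17/120.
Numerically: ≈ 0.141667.
(Since a = 8 > μ = 1.133333, the bound 17/120 is < 1 and informative.)

P[X ≥ 8] ≤ 17/120 ≈ 0.141667.


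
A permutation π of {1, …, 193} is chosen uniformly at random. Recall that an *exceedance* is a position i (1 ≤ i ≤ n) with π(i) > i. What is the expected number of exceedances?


Write X = Σ_{i=1}^{193} X_i, where X_i = 1_{π(i) > i}.
For each fixed i, π(i) is uniform over {1, …, 193} (marginal of a uniform permutation), so P[π(i) > i] = (n − i)/n. Summing: Σ_{i=1}^{193} (n − i)/n = (0 + 1 + … + 192)/193 = 193(193 − 1)/(2·193) = (193 − 1)/2.
Hence E[X] = Σ_{i=1}^{193} (193 − i)/193 = 96 ≈ 96.000.

E[X] = 96 = 96.000.


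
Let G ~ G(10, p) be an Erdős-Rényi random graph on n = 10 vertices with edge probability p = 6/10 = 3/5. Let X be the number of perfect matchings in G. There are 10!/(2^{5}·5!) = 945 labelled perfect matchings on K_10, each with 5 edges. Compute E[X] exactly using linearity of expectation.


K_10 has 10!/(2^{5}·5!) = 945 labelled perfect matchings.
For each such perfect matching H, let X_H = 1 if all 5 edges of H are present in G. Then P[X_H = 1] = p^{5} = (3/5)^{5} = 243/3125.
Summing the indicators: E[X] = Σ_H E[X_H] = 945 · p^{5} = 945 · 243/3125 = 45927/625.
Numerically: E[X] ≈ 73.48.

E[X] = 945 · (3/5)^{5} = 45927/625 ≈ 73.48.


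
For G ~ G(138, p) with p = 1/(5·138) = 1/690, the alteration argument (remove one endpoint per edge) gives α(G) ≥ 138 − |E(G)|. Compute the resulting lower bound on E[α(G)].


E[|E(G)|] = C(138, 2)·p = 9453 · (1/690) = 137/10.
E[α(G)] ≥ n − E[|E(G)|] = 138 − 137/10 = 1243/10.
Numerically: ≈ 124.300.
(This is only a lower bound; the true E[α(G)] may be larger.)

E[α(G)] ≥ 1243/10 ≈ 124.300.


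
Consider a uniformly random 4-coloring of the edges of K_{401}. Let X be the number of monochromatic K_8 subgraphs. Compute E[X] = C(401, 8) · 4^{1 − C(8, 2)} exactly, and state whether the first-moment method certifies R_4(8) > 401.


E[X] = C(401, 8) · 4^{1 − 28} = 15456772627710150 · 4^{−27} = 15456772627710150/18014398509481984.
As a reduced fraction: E[X] = 7728386313855075/9007199254740992 ≈ 0.858023.
Is E[X] < 1? YES.
Since E[X] < 1, there exists a 4-coloring of K_{401} with no monochromatic K_8; hence R_4(8) > 401.

E[X] = 7728386313855075/9007199254740992 ≈ 0.858023; E[X] < 1, so R_4(8) > 401.


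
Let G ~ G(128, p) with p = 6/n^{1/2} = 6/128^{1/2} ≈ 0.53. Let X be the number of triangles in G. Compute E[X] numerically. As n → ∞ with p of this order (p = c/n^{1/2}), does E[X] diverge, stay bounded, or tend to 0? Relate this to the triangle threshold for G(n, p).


Number of potential triangles: C(128, 3) = 341376.
Each occurs with probability p³ ≈ (0.53)³ ≈ 1.49155e-01.
By linearity: E[X] = C(128, 3)·p³ ≈ 341376 · 1.49155e-01 ≈ 50918.052.
Since α = 1/2 < 1, p = c/n^{1/2} ≫ 1/n is above the triangle threshold p ~ 1/n. Asymptotically E[X] ~ (c³/6)·n^{3(1−α)} = (6³/6)·n^{1.5} → ∞; triangles are abundant w.h.p.

E[X] ≈ 50918.052; in regime p = Θ(1/n^{1/2}) E[X] diverges (above the triangle threshold p ~ 1/n).


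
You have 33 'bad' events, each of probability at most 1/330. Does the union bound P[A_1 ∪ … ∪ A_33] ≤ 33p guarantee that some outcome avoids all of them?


Union bound: P[∪_{i=1}^{33} A_i] ≤ Σ_i P[A_i] ≤ 33·p = 33·(1/330) = 1/10.
Numerically: 1/10 ≈ 0.100.
Is 1/10 < 1? YES.
Since P[∪ A_i] ≤ 1/10 < 1, the complement has P[∩ A_i^c] ≥ 1 − 1/10 = 9/10 > 0, so some outcome avoids every A_i.

33·p = 1/10 ≈ 0.100; existence CERTIFIED by the union bound.


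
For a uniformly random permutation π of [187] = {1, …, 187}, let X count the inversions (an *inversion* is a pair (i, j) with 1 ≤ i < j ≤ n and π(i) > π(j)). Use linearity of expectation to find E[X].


Write X = Σ X_I over the C(187, 2) = 17391 pairs i < j, with X_I the indicator of one inversion.
There are 17391 indicators.
For each fixed pair i < j, the values π(i) and π(j) are two distinct elements of {1, …, 187} in uniformly random order; by symmetry P[π(i) > π(j)] = 1/2.
By linearity: E[X] = 17391 · (1/2) = C(187, 2) · (1/2) = 17391/2 = 17391/2 ≈ 8695.500.

E[X] = 17391/2 = 8695.500.


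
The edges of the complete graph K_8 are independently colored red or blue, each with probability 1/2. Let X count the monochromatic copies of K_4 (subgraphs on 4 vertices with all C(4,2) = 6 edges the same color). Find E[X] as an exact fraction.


Let X = Σ_S X_S over the C(8, 4) = 70 subsets S of size 4, where X_S = 1 if the K_4 on S is monochromatic.
For a fixed S, the K_4 on S has C(4, 2) = 6 edges. P[all 6 edges red] = (1/2)^6, and likewise for blue, so P[monochromatic] = 2·(1/2)^6 = 2^{1 − 6} = 1/32.
By linearity of expectation: E[X] = C(8, 4) · 2^{1 − 6} = 70 · 1/32 = 35/16.
Numerically: E[X] ≈ 2.187500.

E[X] = C(8,4)·2^(1−C(4,2)) = 35/16 ≈ 2.187500.


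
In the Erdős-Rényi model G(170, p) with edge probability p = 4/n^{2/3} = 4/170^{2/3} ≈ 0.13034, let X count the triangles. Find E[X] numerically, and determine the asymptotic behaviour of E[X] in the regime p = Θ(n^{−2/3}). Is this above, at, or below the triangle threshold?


Number of potential triangles: C(170, 3) = 804440.
Each occurs with probability p³ ≈ (0.13034)³ ≈ 2.2145329e-03.
By linearity: E[X] = C(170, 3)·p³ ≈ 804440 · 2.2145329e-03 ≈ 1781.45882.
Since α = 2/3 < 1, p = c/n^{2/3} ≫ 1/n is above the triangle threshold p ~ 1/n. Asymptotically E[X] ~ (c³/6)·n^{3(1−α)} = (4³/6)·n^{1} → ∞; triangles are abundant w.h.p.

E[X] ≈ 1781.45882; in regime p = Θ(1/n^{2/3}) E[X] diverges (above the triangle threshold p ~ 1/n).


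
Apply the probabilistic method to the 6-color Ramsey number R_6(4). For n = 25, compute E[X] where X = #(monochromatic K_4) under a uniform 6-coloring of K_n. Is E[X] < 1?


E[X] = C(25, 4) · 6^{1 − 6} = 12650 · 6^{−5} = 12650/7776.
As a reduced fraction: E[X] = 6325/3888 ≈ 1.62680.
Is E[X] < 1? NO.
Since E[X] ≥ 1, the first-moment bound is inconclusive at n = 25; it does NOT by itself certify R_6(4) > 25.

E[X] = 6325/3888 ≈ 1.62680; E[X] ≥ 1; first-moment method inconclusive here.


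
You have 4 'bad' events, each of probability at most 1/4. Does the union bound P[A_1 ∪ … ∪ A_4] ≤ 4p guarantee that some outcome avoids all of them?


Union bound: P[∪_{i=1}^{4} A_i] ≤ Σ_i P[A_i] ≤ 4·p = 4·(1/4) = 1.
Numerically: 1 ≈ 1.00000.
Is 1 < 1? NO.
Since the bound 1 is ≥ 1, the union bound is uninformative here; it does NOT by itself certify existence.

4·p = 1 ≈ 1.00000; existence NOT certified by the union bound.


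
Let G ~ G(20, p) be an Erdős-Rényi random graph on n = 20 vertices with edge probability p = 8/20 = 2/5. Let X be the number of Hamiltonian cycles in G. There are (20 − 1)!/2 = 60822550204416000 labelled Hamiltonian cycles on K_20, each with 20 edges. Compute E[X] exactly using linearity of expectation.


K_20 has (20 − 1)!/2 = 60822550204416000 labelled Hamiltonian cycles.
For each such Hamiltonian cycle H, let X_H = 1 if all 20 edges of H are present in G. Then P[X_H = 1] = p^{20} = (2/5)^{20} = 1048576/95367431640625.
Summing the indicators: E[X] = Σ_H E[X_H] = 60822550204416000 · p^{20} = 60822550204416000 · 1048576/95367431640625 = 510216531225165692928/762939453125.
Numerically: E[X] ≈ 6.688e+08.

E[X] = 60822550204416000 · (2/5)^{20} = 510216531225165692928/762939453125 ≈ 6.688e+08.


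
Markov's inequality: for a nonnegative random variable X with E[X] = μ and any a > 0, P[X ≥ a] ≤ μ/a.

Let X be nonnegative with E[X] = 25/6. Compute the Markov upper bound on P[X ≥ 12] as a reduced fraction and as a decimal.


μ = E[X] = 25/6, a = 12.
Markov: P[X ≥ 12] ≤ μ/a = (25/6)/12 = 25/72.
Numerically: ≈ 0.347.
(Since a = 12 > μ = 4.167, the bound 25/72 is < 1 and informative.)

P[X ≥ 12] ≤ 25/72 ≈ 0.347.


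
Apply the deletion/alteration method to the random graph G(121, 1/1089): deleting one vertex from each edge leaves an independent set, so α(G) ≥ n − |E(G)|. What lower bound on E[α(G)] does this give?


E[|E(G)|] = C(121, 2)·p = 7260 · (1/1089) = 20/3.
E[α(G)] ≥ n − E[|E(G)|] = 121 − 20/3 = 343/3.
Numerically: ≈ 114.333333.
(This is only a lower bound; the true E[α(G)] may be larger.)

E[α(G)] ≥ 343/3 ≈ 114.333333.


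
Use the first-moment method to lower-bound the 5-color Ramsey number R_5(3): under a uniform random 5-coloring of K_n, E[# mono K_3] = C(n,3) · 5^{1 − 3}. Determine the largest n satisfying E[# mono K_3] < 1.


We need C(n, 3) · 5^{1 − 3} < 1, i.e. C(n, 3) < 5^{3 − 1} = 25.
Check values of n near the boundary:
  n = 3: C(3, 3) = 1; 1 < 25? YES
  n = 4: C(4, 3) = 4; 4 < 25? YES
  n = 5: C(5, 3) = 10; 10 < 25? YES
  n = 6: C(6, 3) = 20; 20 < 25? YES
  n = 7: C(7, 3) = 35; 35 < 25? NO
  n = 8: C(8, 3) = 56; 56 < 25? NO
  n = 9: C(9, 3) = 84; 84 < 25? NO
The largest n with C(n, 3) < 25 is n = 6 (where E[X] = 4/5 ≈ 0.8000). Hence R_5(3) > 6, i.e. R_5(3) ≥ 7.

Largest n = 6; hence R_5(3) > 6.


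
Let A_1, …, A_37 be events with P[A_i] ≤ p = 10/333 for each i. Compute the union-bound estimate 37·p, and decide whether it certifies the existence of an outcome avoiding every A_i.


Union bound: P[∪_{i=1}^{37} A_i] ≤ Σ_i P[A_i] ≤ 37·p = 37·(10/333) = 10/9.
Numerically: 10/9 ≈ 1.111111.
Is 10/9 < 1? NO.
Since the bound 10/9 is ≥ 1, the union bound is uninformative here; it does NOT by itself certify existence.

37·p = 10/9 ≈ 1.111111; existence NOT certified by the union bound.


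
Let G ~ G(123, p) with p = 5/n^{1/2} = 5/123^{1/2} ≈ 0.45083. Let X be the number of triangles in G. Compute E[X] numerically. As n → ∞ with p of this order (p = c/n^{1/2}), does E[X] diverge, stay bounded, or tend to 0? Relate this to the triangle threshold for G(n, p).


Number of potential triangles: C(123, 3) = 302621.
Each occurs with probability p³ ≈ (0.45083)³ ≈ 9.1633093e-02.
By linearity: E[X] = C(123, 3)·p³ ≈ 302621 · 9.1633093e-02 ≈ 27730.09822.
Since α = 1/2 < 1, p = c/n^{1/2} ≫ 1/n is above the triangle threshold p ~ 1/n. Asymptotically E[X] ~ (c³/6)·n^{3(1−α)} = (5³/6)·n^{1.5} → ∞; triangles are abundant w.h.p.

E[X] ≈ 27730.09822; in regime p = Θ(1/n^{1/2}) E[X] diverges (above the triangle threshold p ~ 1/n).


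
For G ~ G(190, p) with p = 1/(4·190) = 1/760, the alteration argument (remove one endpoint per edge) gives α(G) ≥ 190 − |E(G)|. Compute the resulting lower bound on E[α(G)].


E[|E(G)|] = C(190, 2)·p = 17955 · (1/760) = 189/8.
E[α(G)] ≥ n − E[|E(G)|] = 190 − 189/8 = 1331/8.
Numerically: ≈ 166.375.
(This is only a lower bound; the true E[α(G)] may be larger.)

E[α(G)] ≥ 1331/8 ≈ 166.375.


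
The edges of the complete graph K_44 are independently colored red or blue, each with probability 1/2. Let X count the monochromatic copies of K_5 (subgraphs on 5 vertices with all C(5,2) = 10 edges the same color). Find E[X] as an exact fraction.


Let X = Σ_S X_S over the C(44, 5) = 1086008 subsets S of size 5, where X_S = 1 if the K_5 on S is monochromatic.
For a fixed S, the K_5 on S has C(5, 2) = 10 edges. P[all 10 edges red] = (1/2)^10, and likewise for blue, so P[monochromatic] = 2·(1/2)^10 = 2^{1 − 10} = 1/512.
By linearity of expectation: E[X] = C(44, 5) · 2^{1 − 10} = 1086008 · 1/512 = 135751/64.
Numerically: E[X] ≈ 2121.109375.

E[X] = C(44,5)·2^(1−C(5,2)) = 135751/64 ≈ 2121.109375.


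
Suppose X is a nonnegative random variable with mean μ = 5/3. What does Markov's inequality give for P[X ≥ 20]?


μ = E[X] = 5/3, a = 20.
Markov: P[X ≥ 20] ≤ μ/a = (5/3)/20 = 1/12.
Numerically: ≈ 0.0833.
(Since a = 20 > μ = 1.6667, the bound 1/12 is < 1 and informative.)

P[X ≥ 20] ≤ 1/12 ≈ 0.0833.


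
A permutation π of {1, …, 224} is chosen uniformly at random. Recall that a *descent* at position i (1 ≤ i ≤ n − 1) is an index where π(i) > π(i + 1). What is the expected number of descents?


Write X = Σ X_I over i = 1, …, 223, with X_I the indicator of one descent.
There are 223 indicators.
For each fixed i, the pair (π(i), π(i+1)) is a uniformly random ordered pair of distinct values from {1, …, 224}; by symmetry P[π(i) > π(i+1)] = 1/2.
By linearity: E[X] = 223 · (1/2) = (224 − 1) · (1/2) = 223/2 ≈ 111.5000.

E[X] = 223/2 = 111.5000.


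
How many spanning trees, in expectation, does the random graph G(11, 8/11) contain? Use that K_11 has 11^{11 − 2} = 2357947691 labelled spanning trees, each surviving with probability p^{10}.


K_11 has 11^{11 − 2} = 2357947691 labelled spanning trees.
For each such spanning tree H, let X_H = 1 if all 10 edges of H are present in G. Then P[X_H = 1] = p^{10} = (8/11)^{10} = 1073741824/25937424601.
Summing the indicators: E[X] = Σ_H E[X_H] = 2357947691 · p^{10} = 2357947691 · 1073741824/25937424601 = 1073741824/11.
Numerically: E[X] ≈ 9.76e+07.

E[X] = 2357947691 · (8/11)^{10} = 1073741824/11 ≈ 9.76e+07.


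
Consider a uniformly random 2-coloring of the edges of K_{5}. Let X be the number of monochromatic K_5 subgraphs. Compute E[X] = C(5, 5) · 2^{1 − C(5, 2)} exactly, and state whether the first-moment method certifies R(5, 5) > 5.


E[X] = C(5, 5) · 2^{1 − 10} = 1 · 2^{−9} = 1/512.
As a reduced fraction: E[X] = 1/512 ≈ 0.002.
Is E[X] < 1? YES.
Since E[X] < 1, there exists a 2-coloring of K_{5} with no monochromatic K_5; hence R(5, 5) > 5.

E[X] = 1/512 ≈ 0.002; E[X] < 1, so R(5, 5) > 5.


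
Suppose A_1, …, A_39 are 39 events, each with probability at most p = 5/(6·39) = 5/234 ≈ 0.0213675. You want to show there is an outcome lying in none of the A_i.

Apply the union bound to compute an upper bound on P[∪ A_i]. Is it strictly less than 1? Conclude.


Union bound: P[∪_{i=1}^{39} A_i] ≤ Σ_i P[A_i] ≤ 39·p = 39·(5/234) = 5/6.
Numerically: 5/6 ≈ 0.8333333.
Is 5/6 < 1? YES.
Since P[∪ A_i] ≤ 5/6 < 1, the complement has P[∩ A_i^c] ≥ 1 − 5/6 = 1/6 > 0, so some outcome avoids every A_i.

39·p = 5/6 ≈ 0.8333333; existence CERTIFIED by the union bound.


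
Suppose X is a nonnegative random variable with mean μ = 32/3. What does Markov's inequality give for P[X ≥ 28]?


μ = E[X] = 32/3, a = 28.
Markov: P[X ≥ 28] ≤ μ/a = (32/3)/28 = 8/21.
Numerically: ≈ 0.3810.
(Since a = 28 > μ = 10.6667, the bound 8/21 is < 1 and informative.)

P[X ≥ 28] ≤ 8/21 ≈ 0.3810.


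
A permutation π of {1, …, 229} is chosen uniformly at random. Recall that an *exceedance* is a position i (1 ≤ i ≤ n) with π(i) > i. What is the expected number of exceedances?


Write X = Σ_{i=1}^{229} X_i, where X_i = 1_{π(i) > i}.
For each fixed i, π(i) is uniform over {1, …, 229} (marginal of a uniform permutation), so P[π(i) > i] = (n − i)/n. Summing: Σ_{i=1}^{229} (n − i)/n = (0 + 1 + … + 228)/229 = 229(229 − 1)/(2·229) = (229 − 1)/2.
Hence E[X] = Σ_{i=1}^{229} (229 − i)/229 = 114 ≈ 114.000.

E[X] = 114 = 114.000.


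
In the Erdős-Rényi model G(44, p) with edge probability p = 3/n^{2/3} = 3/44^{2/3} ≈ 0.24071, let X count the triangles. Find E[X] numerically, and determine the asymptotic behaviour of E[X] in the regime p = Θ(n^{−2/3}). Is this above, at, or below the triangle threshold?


Number of potential triangles: C(44, 3) = 13244.
Each occurs with probability p³ ≈ (0.24071)³ ≈ 1.3946281e-02.
By linearity: E[X] = C(44, 3)·p³ ≈ 13244 · 1.3946281e-02 ≈ 184.70455.
Since α = 2/3 < 1, p = c/n^{2/3} ≫ 1/n is above the triangle threshold p ~ 1/n. Asymptotically E[X] ~ (c³/6)·n^{3(1−α)} = (3³/6)·n^{1} → ∞; triangles are abundant w.h.p.

E[X] ≈ 184.70455; in regime p = Θ(1/n^{2/3}) E[X] diverges (above the triangle threshold p ~ 1/n).


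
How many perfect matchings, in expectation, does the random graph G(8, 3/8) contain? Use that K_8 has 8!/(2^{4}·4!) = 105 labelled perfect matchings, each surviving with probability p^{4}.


K_8 has 8!/(2^{4}·4!) = 105 labelled perfect matchings.
For each such perfect matching H, let X_H = 1 if all 4 edges of H are present in G. Then P[X_H = 1] = p^{4} = (3/8)^{4} = 81/4096.
By linearity: E[X] = Σ_H E[X_H] = 105 · p^{4} = 105 · 81/4096 = 8505/4096.
Numerically: E[X] ≈ 2.076.

E[X] = 105 · (3/8)^{4} = 8505/4096 ≈ 2.076.


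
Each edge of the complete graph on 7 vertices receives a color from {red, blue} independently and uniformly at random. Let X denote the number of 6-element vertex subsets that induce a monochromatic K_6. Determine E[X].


Let X = Σ_S X_S over the C(7, 6) = 7 subsets S of size 6, where X_S = 1 if the K_6 on S is monochromatic.
For a fixed S, the K_6 on S has C(6, 2) = 15 edges. P[all 15 edges red] = (1/2)^15, and likewise for blue, so P[monochromatic] = 2·(1/2)^15 = 2^{1 − 15} = 1/16384.
Summing: E[X] = C(7, 6) · 2^{1 − 15} = 7 · 1/16384 = 7/16384.
Numerically: E[X] ≈ 0.000427.

E[X] = C(7,6)·2^(1−C(6,2)) = 7/16384 ≈ 0.000427.


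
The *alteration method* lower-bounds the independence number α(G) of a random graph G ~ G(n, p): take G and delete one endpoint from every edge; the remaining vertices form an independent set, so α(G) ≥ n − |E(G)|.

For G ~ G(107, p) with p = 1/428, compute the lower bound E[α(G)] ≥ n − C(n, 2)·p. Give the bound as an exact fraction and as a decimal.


E[|E(G)|] = C(107, 2)·p = 5671 · (1/428) = 53/4.
E[α(G)] ≥ n − E[|E(G)|] = 107 − 53/4 = 375/4.
Numerically: ≈ 93.750.
(This is only a lower bound; the true E[α(G)] may be larger.)

E[α(G)] ≥ 375/4 ≈ 93.750.


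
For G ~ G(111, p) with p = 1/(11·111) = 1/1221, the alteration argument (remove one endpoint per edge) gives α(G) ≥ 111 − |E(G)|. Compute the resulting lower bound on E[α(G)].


E[|E(G)|] = C(111, 2)·p = 6105 · (1/1221) = 5.
E[α(G)] ≥ n − E[|E(G)|] = 111 − 5 = 106.
Numerically: ≈ 106.0000.
(This is only a lower bound; the true E[α(G)] may be larger.)

E[α(G)] ≥ 106 ≈ 106.0000.


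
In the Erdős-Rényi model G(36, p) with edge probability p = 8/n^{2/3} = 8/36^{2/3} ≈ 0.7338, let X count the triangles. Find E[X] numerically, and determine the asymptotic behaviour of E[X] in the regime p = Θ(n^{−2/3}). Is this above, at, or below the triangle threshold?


Number of potential triangles: C(36, 3) = 7140.
Each occurs with probability p³ ≈ (0.7338)³ ≈ 3.950617e-01.
By linearity: E[X] = C(36, 3)·p³ ≈ 7140 · 3.950617e-01 ≈ 2820.7407.
Since α = 2/3 < 1, p = c/n^{2/3} ≫ 1/n is above the triangle threshold p ~ 1/n. Asymptotically E[X] ~ (c³/6)·n^{3(1−α)} = (8³/6)·n^{1} → ∞; triangles are abundant w.h.p.

E[X] ≈ 2820.7407; in regime p = Θ(1/n^{2/3}) E[X] diverges (above the triangle threshold p ~ 1/n).


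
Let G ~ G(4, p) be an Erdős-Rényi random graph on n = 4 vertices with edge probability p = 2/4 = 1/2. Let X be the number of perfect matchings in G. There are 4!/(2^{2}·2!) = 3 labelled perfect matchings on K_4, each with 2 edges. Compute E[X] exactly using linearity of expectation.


K_4 has 4!/(2^{2}·2!) = 3 labelled perfect matchings.
For each such perfect matching H, let X_H = 1 if all 2 edges of H are present in G. Then P[X_H = 1] = p^{2} = (1/2)^{2} = 1/4.
By linearity of expectation: E[X] = Σ_H E[X_H] = 3 · p^{2} = 3 · 1/4 = 3/4.
Numerically: E[X] ≈ 0.75.

E[X] = 3 · (1/2)^{2} = 3/4 ≈ 0.75.


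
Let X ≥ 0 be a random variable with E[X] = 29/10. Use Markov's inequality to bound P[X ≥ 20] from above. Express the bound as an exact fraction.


μ = E[X] = 29/10, a = 20.
Markov: P[X ≥ 20] ≤ μ/a = (29/10)/20 = 29/200.
Numerically: ≈ 0.145000.
(Since a = 20 > μ = 2.900000, the bound 29/200 is < 1 and informative.)

P[X ≥ 20] ≤ 29/200 ≈ 0.145000.


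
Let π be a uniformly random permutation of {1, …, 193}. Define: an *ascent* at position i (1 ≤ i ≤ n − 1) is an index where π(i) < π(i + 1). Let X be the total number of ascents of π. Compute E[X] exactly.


Write X = Σ X_I over i = 1, …, 192, with X_I the indicator of one ascent.
There are 192 indicators.
For each fixed i, the pair (π(i), π(i+1)) is a uniformly random ordered pair of distinct values from {1, …, 193}; by symmetry P[π(i) < π(i+1)] = 1/2.
By linearity: E[X] = 192 · (1/2) = (193 − 1) · (1/2) = 96 ≈ 96.00000.

E[X] = 96 = 96.00000.
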